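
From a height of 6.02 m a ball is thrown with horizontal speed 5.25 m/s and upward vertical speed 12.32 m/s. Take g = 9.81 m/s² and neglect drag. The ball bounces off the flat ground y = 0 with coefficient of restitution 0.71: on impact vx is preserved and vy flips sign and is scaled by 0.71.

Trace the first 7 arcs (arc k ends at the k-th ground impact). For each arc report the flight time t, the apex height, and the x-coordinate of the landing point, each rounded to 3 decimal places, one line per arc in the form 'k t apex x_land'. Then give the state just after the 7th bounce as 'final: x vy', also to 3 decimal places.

1 2.931 13.756 15.385
2 2.378 6.934 27.870
3 1.688 3.496 36.734
4 1.199 1.762 43.028
5 0.851 0.888 47.496
6 0.604 0.448 50.668
7 0.429 0.226 52.921
final: 52.921 1.494

Arc 1: start y=6.020, vy=12.320 → t=2.931, apex=13.756, x_land=15.385, impact vy=-16.428
  bounce: vy ← 0.71·16.428 = 11.664
Arc 2: start y=0.000, vy=11.664 → t=2.378, apex=6.934, x_land=27.870, impact vy=-11.664
  bounce: vy ← 0.71·11.664 = 8.282
Arc 3: start y=0.000, vy=8.282 → t=1.688, apex=3.496, x_land=36.734, impact vy=-8.282
  bounce: vy ← 0.71·8.282 = 5.880
Arc 4: start y=0.000, vy=5.880 → t=1.199, apex=1.762, x_land=43.028, impact vy=-5.880
  bounce: vy ← 0.71·5.880 = 4.175
Arc 5: start y=0.000, vy=4.175 → t=0.851, apex=0.888, x_land=47.496, impact vy=-4.175
  bounce: vy ← 0.71·4.175 = 2.964
Arc 6: start y=0.000, vy=2.964 → t=0.604, apex=0.448, x_land=50.668, impact vy=-2.964
  bounce: vy ← 0.71·2.964 = 2.104
Arc 7: start y=0.000, vy=2.104 → t=0.429, apex=0.226, x_land=52.921, impact vy=-2.104
  bounce: vy ← 0.71·2.104 = 1.494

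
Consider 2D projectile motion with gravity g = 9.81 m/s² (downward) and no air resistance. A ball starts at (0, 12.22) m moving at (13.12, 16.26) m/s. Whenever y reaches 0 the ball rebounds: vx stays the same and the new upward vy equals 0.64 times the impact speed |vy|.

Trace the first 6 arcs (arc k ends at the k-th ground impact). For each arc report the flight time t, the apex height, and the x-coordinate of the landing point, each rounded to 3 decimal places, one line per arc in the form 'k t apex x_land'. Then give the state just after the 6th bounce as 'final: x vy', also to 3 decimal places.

Arc 1: start y=12.220, vy=16.260 → t=3.946, apex=25.695, x_land=51.775, impact vy=-22.453
  bounce: vy ← 0.64·22.453 = 14.370
Arc 2: start y=0.000, vy=14.370 → t=2.930, apex=10.525, x_land=90.213, impact vy=-14.370
  bounce: vy ← 0.64·14.370 = 9.197
Arc 3: start y=0.000, vy=9.197 → t=1.875, apex=4.311, x_land=114.812, impact vy=-9.197
  bounce: vy ← 0.64·9.197 = 5.886
Arc 4: start y=0.000, vy=5.886 → t=1.200, apex=1.766, x_land=130.556, impact vy=-5.886
  bounce: vy ← 0.64·5.886 = 3.767
Arc 5: start y=0.000, vy=3.767 → t=0.768, apex=0.723, x_land=140.632, impact vy=-3.767
  bounce: vy ← 0.64·3.767 = 2.411
Arc 6: start y=0.000, vy=2.411 → t=0.492, apex=0.296, x_land=147.081, impact vy=-2.411
  bounce: vy ← 0.64·2.411 = 1.543

1 3.946 25.695 51.775
2 2.930 10.525 90.213
3 1.875 4.311 114.812
4 1.200 1.766 130.556
5 0.768 0.723 140.632
6 0.492 0.296 147.081
final: 147.081 1.543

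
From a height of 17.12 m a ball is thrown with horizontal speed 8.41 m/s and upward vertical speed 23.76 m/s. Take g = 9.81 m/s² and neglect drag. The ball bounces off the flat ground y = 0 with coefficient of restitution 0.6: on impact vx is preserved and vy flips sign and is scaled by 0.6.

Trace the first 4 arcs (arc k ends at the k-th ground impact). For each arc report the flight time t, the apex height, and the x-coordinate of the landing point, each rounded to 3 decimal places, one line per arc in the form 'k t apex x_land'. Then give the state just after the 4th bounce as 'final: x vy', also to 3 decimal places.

1 5.481 45.894 46.094
2 3.671 16.522 76.964
3 2.202 5.948 95.486
4 1.321 2.141 106.599
final: 106.599 3.889

Arc 1: start y=17.120, vy=23.760 → t=5.481, apex=45.894, x_land=46.094, impact vy=-30.007
  bounce: vy ← 0.6·30.007 = 18.004
Arc 2: start y=0.000, vy=18.004 → t=3.671, apex=16.522, x_land=76.964, impact vy=-18.004
  bounce: vy ← 0.6·18.004 = 10.803
Arc 3: start y=0.000, vy=10.803 → t=2.202, apex=5.948, x_land=95.486, impact vy=-10.803
  bounce: vy ← 0.6·10.803 = 6.482
Arc 4: start y=0.000, vy=6.482 → t=1.321, apex=2.141, x_land=106.599, impact vy=-6.482
  bounce: vy ← 0.6·6.482 = 3.889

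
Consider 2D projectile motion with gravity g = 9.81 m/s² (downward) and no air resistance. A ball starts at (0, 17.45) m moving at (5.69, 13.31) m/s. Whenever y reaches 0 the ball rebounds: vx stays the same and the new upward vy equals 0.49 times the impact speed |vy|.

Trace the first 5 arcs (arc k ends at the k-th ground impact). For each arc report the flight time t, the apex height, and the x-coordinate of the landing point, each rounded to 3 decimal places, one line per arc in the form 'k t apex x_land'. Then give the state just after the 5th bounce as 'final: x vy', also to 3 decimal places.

1 3.680 26.479 20.941
2 2.277 6.358 33.897
3 1.116 1.526 40.245
4 0.547 0.367 43.356
5 0.268 0.088 44.880
final: 44.880 0.644

Arc 1: start y=17.450, vy=13.310 → t=3.680, apex=26.479, x_land=20.941, impact vy=-22.793
  bounce: vy ← 0.49·22.793 = 11.169
Arc 2: start y=0.000, vy=11.169 → t=2.277, apex=6.358, x_land=33.897, impact vy=-11.169
  bounce: vy ← 0.49·11.169 = 5.473
Arc 3: start y=0.000, vy=5.473 → t=1.116, apex=1.526, x_land=40.245, impact vy=-5.473
  bounce: vy ← 0.49·5.473 = 2.682
Arc 4: start y=0.000, vy=2.682 → t=0.547, apex=0.367, x_land=43.356, impact vy=-2.682
  bounce: vy ← 0.49·2.682 = 1.314
Arc 5: start y=0.000, vy=1.314 → t=0.268, apex=0.088, x_land=44.880, impact vy=-1.314
  bounce: vy ← 0.49·1.314 = 0.644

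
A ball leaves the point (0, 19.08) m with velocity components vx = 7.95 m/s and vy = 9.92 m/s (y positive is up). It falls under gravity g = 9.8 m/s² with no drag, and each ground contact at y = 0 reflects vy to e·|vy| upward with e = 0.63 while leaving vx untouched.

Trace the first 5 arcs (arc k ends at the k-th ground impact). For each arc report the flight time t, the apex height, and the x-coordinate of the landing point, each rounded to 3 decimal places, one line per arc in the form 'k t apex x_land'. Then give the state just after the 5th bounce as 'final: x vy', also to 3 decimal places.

1 3.230 24.101 25.679
2 2.794 9.566 47.894
3 1.760 3.797 61.890
4 1.109 1.507 70.707
5 0.699 0.598 76.262
final: 76.262 2.157

Arc 1: start y=19.080, vy=9.920 → t=3.230, apex=24.101, x_land=25.679, impact vy=-21.734
  bounce: vy ← 0.63·21.734 = 13.693
Arc 2: start y=0.000, vy=13.693 → t=2.794, apex=9.566, x_land=47.894, impact vy=-13.693
  bounce: vy ← 0.63·13.693 = 8.626
Arc 3: start y=0.000, vy=8.626 → t=1.760, apex=3.797, x_land=61.890, impact vy=-8.626
  bounce: vy ← 0.63·8.626 = 5.435
Arc 4: start y=0.000, vy=5.435 → t=1.109, apex=1.507, x_land=70.707, impact vy=-5.435
  bounce: vy ← 0.63·5.435 = 3.424
Arc 5: start y=0.000, vy=3.424 → t=0.699, apex=0.598, x_land=76.262, impact vy=-3.424
  bounce: vy ← 0.63·3.424 = 2.157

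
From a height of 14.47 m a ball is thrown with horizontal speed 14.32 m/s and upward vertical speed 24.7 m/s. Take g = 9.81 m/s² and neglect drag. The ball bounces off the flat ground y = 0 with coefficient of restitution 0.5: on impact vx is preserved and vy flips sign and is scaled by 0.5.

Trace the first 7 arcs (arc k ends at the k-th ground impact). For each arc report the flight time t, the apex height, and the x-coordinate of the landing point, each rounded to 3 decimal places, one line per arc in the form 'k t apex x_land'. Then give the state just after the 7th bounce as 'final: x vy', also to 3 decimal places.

Arc 1: start y=14.470, vy=24.700 → t=5.566, apex=45.565, x_land=79.701, impact vy=-29.900
  bounce: vy ← 0.5·29.900 = 14.950
Arc 2: start y=0.000, vy=14.950 → t=3.048, apex=11.391, x_land=123.347, impact vy=-14.950
  bounce: vy ← 0.5·14.950 = 7.475
Arc 3: start y=0.000, vy=7.475 → t=1.524, apex=2.848, x_land=145.170, impact vy=-7.475
  bounce: vy ← 0.5·7.475 = 3.737
Arc 4: start y=0.000, vy=3.737 → t=0.762, apex=0.712, x_land=156.081, impact vy=-3.737
  bounce: vy ← 0.5·3.737 = 1.869
Arc 5: start y=0.000, vy=1.869 → t=0.381, apex=0.178, x_land=161.537, impact vy=-1.869
  bounce: vy ← 0.5·1.869 = 0.934
Arc 6: start y=0.000, vy=0.934 → t=0.190, apex=0.044, x_land=164.264, impact vy=-0.934
  bounce: vy ← 0.5·0.934 = 0.467
Arc 7: start y=0.000, vy=0.467 → t=0.095, apex=0.011, x_land=165.628, impact vy=-0.467
  bounce: vy ← 0.5·0.467 = 0.234

1 5.566 45.565 79.701
2 3.048 11.391 123.347
3 1.524 2.848 145.170
4 0.762 0.712 156.081
5 0.381 0.178 161.537
6 0.190 0.044 164.264
7 0.095 0.011 165.628
final: 165.628 0.234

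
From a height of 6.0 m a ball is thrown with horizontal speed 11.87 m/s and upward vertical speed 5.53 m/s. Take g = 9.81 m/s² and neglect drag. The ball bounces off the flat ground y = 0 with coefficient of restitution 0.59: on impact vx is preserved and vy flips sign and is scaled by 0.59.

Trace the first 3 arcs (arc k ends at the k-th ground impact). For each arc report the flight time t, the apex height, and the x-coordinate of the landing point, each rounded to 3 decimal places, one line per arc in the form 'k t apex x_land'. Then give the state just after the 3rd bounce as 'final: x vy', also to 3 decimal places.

1 1.805 7.559 21.426
2 1.465 2.631 38.814
3 0.864 0.916 49.072
final: 49.072 2.501

Arc 1: start y=6.000, vy=5.530 → t=1.805, apex=7.559, x_land=21.426, impact vy=-12.178
  bounce: vy ← 0.59·12.178 = 7.185
Arc 2: start y=0.000, vy=7.185 → t=1.465, apex=2.631, x_land=38.814, impact vy=-7.185
  bounce: vy ← 0.59·7.185 = 4.239
Arc 3: start y=0.000, vy=4.239 → t=0.864, apex=0.916, x_land=49.072, impact vy=-4.239
  bounce: vy ← 0.59·4.239 = 2.501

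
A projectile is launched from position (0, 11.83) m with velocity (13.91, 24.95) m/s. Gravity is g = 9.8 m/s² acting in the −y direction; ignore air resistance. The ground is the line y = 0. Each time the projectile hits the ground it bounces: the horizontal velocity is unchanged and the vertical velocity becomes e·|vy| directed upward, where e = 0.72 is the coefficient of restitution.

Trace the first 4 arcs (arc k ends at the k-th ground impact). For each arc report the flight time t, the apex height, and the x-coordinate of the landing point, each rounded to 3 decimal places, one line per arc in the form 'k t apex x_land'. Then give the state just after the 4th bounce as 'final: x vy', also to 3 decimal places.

1 5.529 43.590 76.902
2 4.295 22.597 136.645
3 3.092 11.714 179.660
4 2.227 6.073 210.631
final: 210.631 7.855

Arc 1: start y=11.830, vy=24.950 → t=5.529, apex=43.590, x_land=76.902, impact vy=-29.230
  bounce: vy ← 0.72·29.230 = 21.045
Arc 2: start y=0.000, vy=21.045 → t=4.295, apex=22.597, x_land=136.645, impact vy=-21.045
  bounce: vy ← 0.72·21.045 = 15.153
Arc 3: start y=0.000, vy=15.153 → t=3.092, apex=11.714, x_land=179.660, impact vy=-15.153
  bounce: vy ← 0.72·15.153 = 10.910
Arc 4: start y=0.000, vy=10.910 → t=2.227, apex=6.073, x_land=210.631, impact vy=-10.910
  bounce: vy ← 0.72·10.910 = 7.855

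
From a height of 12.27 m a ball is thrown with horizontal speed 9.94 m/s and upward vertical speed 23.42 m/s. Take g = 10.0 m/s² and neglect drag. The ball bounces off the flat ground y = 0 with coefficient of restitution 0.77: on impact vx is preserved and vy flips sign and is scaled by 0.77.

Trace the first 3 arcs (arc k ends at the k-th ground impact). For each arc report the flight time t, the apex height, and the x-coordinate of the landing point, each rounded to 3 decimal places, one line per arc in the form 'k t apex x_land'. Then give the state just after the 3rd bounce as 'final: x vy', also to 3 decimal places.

1 5.160 39.695 51.287
2 4.339 23.535 94.418
3 3.341 13.954 127.628
final: 127.628 12.863

Arc 1: start y=12.270, vy=23.420 → t=5.160, apex=39.695, x_land=51.287, impact vy=-28.176
  bounce: vy ← 0.77·28.176 = 21.696
Arc 2: start y=0.000, vy=21.696 → t=4.339, apex=23.535, x_land=94.418, impact vy=-21.696
  bounce: vy ← 0.77·21.696 = 16.706
Arc 3: start y=0.000, vy=16.706 → t=3.341, apex=13.954, x_land=127.628, impact vy=-16.706
  bounce: vy ← 0.77·16.706 = 12.863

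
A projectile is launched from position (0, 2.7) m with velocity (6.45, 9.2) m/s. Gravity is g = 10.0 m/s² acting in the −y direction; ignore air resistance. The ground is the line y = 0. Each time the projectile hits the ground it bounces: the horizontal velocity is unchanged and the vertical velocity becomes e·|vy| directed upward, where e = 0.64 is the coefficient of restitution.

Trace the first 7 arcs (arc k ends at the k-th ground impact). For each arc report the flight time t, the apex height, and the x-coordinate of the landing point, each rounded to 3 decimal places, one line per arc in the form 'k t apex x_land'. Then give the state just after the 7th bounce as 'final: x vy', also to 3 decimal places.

Arc 1: start y=2.700, vy=9.200 → t=2.097, apex=6.932, x_land=13.529, impact vy=-11.775
  bounce: vy ← 0.64·11.775 = 7.536
Arc 2: start y=0.000, vy=7.536 → t=1.507, apex=2.839, x_land=23.250, impact vy=-7.536
  bounce: vy ← 0.64·7.536 = 4.823
Arc 3: start y=0.000, vy=4.823 → t=0.965, apex=1.163, x_land=29.471, impact vy=-4.823
  bounce: vy ← 0.64·4.823 = 3.087
Arc 4: start y=0.000, vy=3.087 → t=0.617, apex=0.476, x_land=33.453, impact vy=-3.087
  bounce: vy ← 0.64·3.087 = 1.975
Arc 5: start y=0.000, vy=1.975 → t=0.395, apex=0.195, x_land=36.001, impact vy=-1.975
  bounce: vy ← 0.64·1.975 = 1.264
Arc 6: start y=0.000, vy=1.264 → t=0.253, apex=0.080, x_land=37.632, impact vy=-1.264
  bounce: vy ← 0.64·1.264 = 0.809
Arc 7: start y=0.000, vy=0.809 → t=0.162, apex=0.033, x_land=38.676, impact vy=-0.809
  bounce: vy ← 0.64·0.809 = 0.518

1 2.097 6.932 13.529
2 1.507 2.839 23.250
3 0.965 1.163 29.471
4 0.617 0.476 33.453
5 0.395 0.195 36.001
6 0.253 0.080 37.632
7 0.162 0.033 38.676
final: 38.676 0.518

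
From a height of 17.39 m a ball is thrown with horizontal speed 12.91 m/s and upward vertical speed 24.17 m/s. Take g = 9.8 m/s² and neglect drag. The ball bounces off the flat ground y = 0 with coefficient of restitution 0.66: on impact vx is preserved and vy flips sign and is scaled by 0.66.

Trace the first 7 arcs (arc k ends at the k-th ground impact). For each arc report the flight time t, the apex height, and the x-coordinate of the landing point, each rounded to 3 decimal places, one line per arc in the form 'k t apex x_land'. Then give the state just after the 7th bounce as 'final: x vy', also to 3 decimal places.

1 5.570 47.196 71.907
2 4.097 20.558 124.794
3 2.704 8.955 159.700
4 1.784 3.901 182.737
5 1.178 1.699 197.942
6 0.777 0.740 207.978
7 0.513 0.322 214.601
final: 214.601 1.659

Arc 1: start y=17.390, vy=24.170 → t=5.570, apex=47.196, x_land=71.907, impact vy=-30.414
  bounce: vy ← 0.66·30.414 = 20.073
Arc 2: start y=0.000, vy=20.073 → t=4.097, apex=20.558, x_land=124.794, impact vy=-20.073
  bounce: vy ← 0.66·20.073 = 13.248
Arc 3: start y=0.000, vy=13.248 → t=2.704, apex=8.955, x_land=159.700, impact vy=-13.248
  bounce: vy ← 0.66·13.248 = 8.744
Arc 4: start y=0.000, vy=8.744 → t=1.784, apex=3.901, x_land=182.737, impact vy=-8.744
  bounce: vy ← 0.66·8.744 = 5.771
Arc 5: start y=0.000, vy=5.771 → t=1.178, apex=1.699, x_land=197.942, impact vy=-5.771
  bounce: vy ← 0.66·5.771 = 3.809
Arc 6: start y=0.000, vy=3.809 → t=0.777, apex=0.740, x_land=207.978, impact vy=-3.809
  bounce: vy ← 0.66·3.809 = 2.514
Arc 7: start y=0.000, vy=2.514 → t=0.513, apex=0.322, x_land=214.601, impact vy=-2.514
  bounce: vy ← 0.66·2.514 = 1.659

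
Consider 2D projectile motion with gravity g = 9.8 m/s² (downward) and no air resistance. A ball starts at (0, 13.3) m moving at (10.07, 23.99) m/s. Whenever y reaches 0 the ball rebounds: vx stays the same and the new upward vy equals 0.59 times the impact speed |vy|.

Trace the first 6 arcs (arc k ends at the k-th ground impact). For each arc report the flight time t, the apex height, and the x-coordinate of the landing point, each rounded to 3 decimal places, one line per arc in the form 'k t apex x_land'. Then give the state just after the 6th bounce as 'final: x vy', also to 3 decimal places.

1 5.399 42.663 54.365
2 3.482 14.851 89.427
3 2.054 5.170 110.114
4 1.212 1.800 122.319
5 0.715 0.626 129.520
6 0.422 0.218 133.769
final: 133.769 1.220

Arc 1: start y=13.300, vy=23.990 → t=5.399, apex=42.663, x_land=54.365, impact vy=-28.917
  bounce: vy ← 0.59·28.917 = 17.061
Arc 2: start y=0.000, vy=17.061 → t=3.482, apex=14.851, x_land=89.427, impact vy=-17.061
  bounce: vy ← 0.59·17.061 = 10.066
Arc 3: start y=0.000, vy=10.066 → t=2.054, apex=5.170, x_land=110.114, impact vy=-10.066
  bounce: vy ← 0.59·10.066 = 5.939
Arc 4: start y=0.000, vy=5.939 → t=1.212, apex=1.800, x_land=122.319, impact vy=-5.939
  bounce: vy ← 0.59·5.939 = 3.504
Arc 5: start y=0.000, vy=3.504 → t=0.715, apex=0.626, x_land=129.520, impact vy=-3.504
  bounce: vy ← 0.59·3.504 = 2.067
Arc 6: start y=0.000, vy=2.067 → t=0.422, apex=0.218, x_land=133.769, impact vy=-2.067
  bounce: vy ← 0.59·2.067 = 1.220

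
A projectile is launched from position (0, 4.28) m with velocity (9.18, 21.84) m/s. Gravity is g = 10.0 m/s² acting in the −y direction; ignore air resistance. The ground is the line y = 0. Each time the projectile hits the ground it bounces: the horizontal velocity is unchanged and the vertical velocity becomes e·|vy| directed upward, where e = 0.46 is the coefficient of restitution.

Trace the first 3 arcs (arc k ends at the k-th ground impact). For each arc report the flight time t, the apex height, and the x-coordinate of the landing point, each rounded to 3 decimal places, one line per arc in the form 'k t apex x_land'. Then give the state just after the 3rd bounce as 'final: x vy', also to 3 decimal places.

1 4.556 28.129 41.823
2 2.182 5.952 61.855
3 1.004 1.259 71.070
final: 71.070 2.309

Arc 1: start y=4.280, vy=21.840 → t=4.556, apex=28.129, x_land=41.823, impact vy=-23.719
  bounce: vy ← 0.46·23.719 = 10.911
Arc 2: start y=0.000, vy=10.911 → t=2.182, apex=5.952, x_land=61.855, impact vy=-10.911
  bounce: vy ← 0.46·10.911 = 5.019
Arc 3: start y=0.000, vy=5.019 → t=1.004, apex=1.259, x_land=71.070, impact vy=-5.019
  bounce: vy ← 0.46·5.019 = 2.309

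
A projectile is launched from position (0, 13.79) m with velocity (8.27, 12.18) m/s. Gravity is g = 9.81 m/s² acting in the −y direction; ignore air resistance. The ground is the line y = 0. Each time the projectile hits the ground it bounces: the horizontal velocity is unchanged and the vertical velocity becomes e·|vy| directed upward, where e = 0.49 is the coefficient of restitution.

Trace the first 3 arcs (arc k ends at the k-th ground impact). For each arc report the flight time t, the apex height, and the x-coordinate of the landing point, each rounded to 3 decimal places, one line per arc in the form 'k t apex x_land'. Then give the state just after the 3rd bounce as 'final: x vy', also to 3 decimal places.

1 3.328 21.351 27.522
2 2.045 5.126 44.432
3 1.002 1.231 52.717
final: 52.717 2.408

Arc 1: start y=13.790, vy=12.180 → t=3.328, apex=21.351, x_land=27.522, impact vy=-20.467
  bounce: vy ← 0.49·20.467 = 10.029
Arc 2: start y=0.000, vy=10.029 → t=2.045, apex=5.126, x_land=44.432, impact vy=-10.029
  bounce: vy ← 0.49·10.029 = 4.914
Arc 3: start y=0.000, vy=4.914 → t=1.002, apex=1.231, x_land=52.717, impact vy=-4.914
  bounce: vy ← 0.49·4.914 = 2.408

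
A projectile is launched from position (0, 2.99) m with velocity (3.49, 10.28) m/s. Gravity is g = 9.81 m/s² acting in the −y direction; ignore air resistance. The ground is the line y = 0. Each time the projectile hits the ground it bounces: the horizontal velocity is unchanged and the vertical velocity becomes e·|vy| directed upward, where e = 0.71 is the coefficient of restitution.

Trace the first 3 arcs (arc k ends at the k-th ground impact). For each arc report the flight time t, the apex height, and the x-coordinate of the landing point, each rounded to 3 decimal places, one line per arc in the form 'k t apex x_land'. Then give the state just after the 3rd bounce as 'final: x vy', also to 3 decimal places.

Arc 1: start y=2.990, vy=10.280 → t=2.355, apex=8.376, x_land=8.218, impact vy=-12.820
  bounce: vy ← 0.71·12.820 = 9.102
Arc 2: start y=0.000, vy=9.102 → t=1.856, apex=4.222, x_land=14.694, impact vy=-9.102
  bounce: vy ← 0.71·9.102 = 6.462
Arc 3: start y=0.000, vy=6.462 → t=1.318, apex=2.129, x_land=19.292, impact vy=-6.462
  bounce: vy ← 0.71·6.462 = 4.588

1 2.355 8.376 8.218
2 1.856 4.222 14.694
3 1.318 2.129 19.292
final: 19.292 4.588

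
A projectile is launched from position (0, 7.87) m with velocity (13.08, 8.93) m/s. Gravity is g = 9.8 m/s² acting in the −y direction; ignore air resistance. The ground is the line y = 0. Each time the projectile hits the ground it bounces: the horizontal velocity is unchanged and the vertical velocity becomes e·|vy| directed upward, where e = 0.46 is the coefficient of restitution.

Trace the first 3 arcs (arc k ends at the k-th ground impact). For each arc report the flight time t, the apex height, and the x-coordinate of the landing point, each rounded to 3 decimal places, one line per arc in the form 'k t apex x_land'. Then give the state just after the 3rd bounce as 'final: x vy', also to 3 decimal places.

1 2.472 11.939 32.336
2 1.436 2.526 51.119
3 0.661 0.535 59.759
final: 59.759 1.489

Arc 1: start y=7.870, vy=8.930 → t=2.472, apex=11.939, x_land=32.336, impact vy=-15.297
  bounce: vy ← 0.46·15.297 = 7.037
Arc 2: start y=0.000, vy=7.037 → t=1.436, apex=2.526, x_land=51.119, impact vy=-7.037
  bounce: vy ← 0.46·7.037 = 3.237
Arc 3: start y=0.000, vy=3.237 → t=0.661, apex=0.535, x_land=59.759, impact vy=-3.237
  bounce: vy ← 0.46·3.237 = 1.489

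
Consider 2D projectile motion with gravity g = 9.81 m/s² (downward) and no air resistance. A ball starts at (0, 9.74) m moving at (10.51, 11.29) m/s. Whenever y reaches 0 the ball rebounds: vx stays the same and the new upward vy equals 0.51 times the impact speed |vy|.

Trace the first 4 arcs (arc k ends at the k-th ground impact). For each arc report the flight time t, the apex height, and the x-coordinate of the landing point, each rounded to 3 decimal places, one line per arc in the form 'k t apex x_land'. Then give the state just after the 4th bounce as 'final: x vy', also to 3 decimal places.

Arc 1: start y=9.740, vy=11.290 → t=2.970, apex=16.237, x_land=31.218, impact vy=-17.848
  bounce: vy ← 0.51·17.848 = 9.103
Arc 2: start y=0.000, vy=9.103 → t=1.856, apex=4.223, x_land=50.722, impact vy=-9.103
  bounce: vy ← 0.51·9.103 = 4.642
Arc 3: start y=0.000, vy=4.642 → t=0.946, apex=1.098, x_land=60.669, impact vy=-4.642
  bounce: vy ← 0.51·4.642 = 2.368
Arc 4: start y=0.000, vy=2.368 → t=0.483, apex=0.286, x_land=65.742, impact vy=-2.368
  bounce: vy ← 0.51·2.368 = 1.207

1 2.970 16.237 31.218
2 1.856 4.223 50.722
3 0.946 1.098 60.669
4 0.483 0.286 65.742
final: 65.742 1.207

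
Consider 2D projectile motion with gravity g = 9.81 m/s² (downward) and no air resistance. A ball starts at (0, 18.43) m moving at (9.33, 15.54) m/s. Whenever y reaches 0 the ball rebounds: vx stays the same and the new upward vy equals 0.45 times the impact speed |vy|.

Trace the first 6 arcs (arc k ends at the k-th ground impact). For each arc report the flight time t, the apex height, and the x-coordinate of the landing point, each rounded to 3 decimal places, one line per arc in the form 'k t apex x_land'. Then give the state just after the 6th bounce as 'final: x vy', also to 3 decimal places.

1 4.087 30.738 38.136
2 2.253 6.225 59.157
3 1.014 1.260 68.616
4 0.456 0.255 72.872
5 0.205 0.052 74.788
6 0.092 0.010 75.650
final: 75.650 0.204

Arc 1: start y=18.430, vy=15.540 → t=4.087, apex=30.738, x_land=38.136, impact vy=-24.558
  bounce: vy ← 0.45·24.558 = 11.051
Arc 2: start y=0.000, vy=11.051 → t=2.253, apex=6.225, x_land=59.157, impact vy=-11.051
  bounce: vy ← 0.45·11.051 = 4.973
Arc 3: start y=0.000, vy=4.973 → t=1.014, apex=1.260, x_land=68.616, impact vy=-4.973
  bounce: vy ← 0.45·4.973 = 2.238
Arc 4: start y=0.000, vy=2.238 → t=0.456, apex=0.255, x_land=72.872, impact vy=-2.238
  bounce: vy ← 0.45·2.238 = 1.007
Arc 5: start y=0.000, vy=1.007 → t=0.205, apex=0.052, x_land=74.788, impact vy=-1.007
  bounce: vy ← 0.45·1.007 = 0.453
Arc 6: start y=0.000, vy=0.453 → t=0.092, apex=0.010, x_land=75.650, impact vy=-0.453
  bounce: vy ← 0.45·0.453 = 0.204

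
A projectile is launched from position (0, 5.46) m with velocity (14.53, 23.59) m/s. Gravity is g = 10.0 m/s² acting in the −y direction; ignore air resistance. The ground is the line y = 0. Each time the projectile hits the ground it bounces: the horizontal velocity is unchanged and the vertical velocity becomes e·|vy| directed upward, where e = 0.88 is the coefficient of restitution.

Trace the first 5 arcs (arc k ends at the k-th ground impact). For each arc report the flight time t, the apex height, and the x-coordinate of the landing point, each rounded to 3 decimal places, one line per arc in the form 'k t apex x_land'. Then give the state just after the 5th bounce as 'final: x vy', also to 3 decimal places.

1 4.939 33.284 71.765
2 4.541 25.775 137.745
3 3.996 19.961 195.808
4 3.517 15.457 246.903
5 3.095 11.970 291.867
final: 291.867 13.616

Arc 1: start y=5.460, vy=23.590 → t=4.939, apex=33.284, x_land=71.765, impact vy=-25.801
  bounce: vy ← 0.88·25.801 = 22.705
Arc 2: start y=0.000, vy=22.705 → t=4.541, apex=25.775, x_land=137.745, impact vy=-22.705
  bounce: vy ← 0.88·22.705 = 19.980
Arc 3: start y=0.000, vy=19.980 → t=3.996, apex=19.961, x_land=195.808, impact vy=-19.980
  bounce: vy ← 0.88·19.980 = 17.583
Arc 4: start y=0.000, vy=17.583 → t=3.517, apex=15.457, x_land=246.903, impact vy=-17.583
  bounce: vy ← 0.88·17.583 = 15.473
Arc 5: start y=0.000, vy=15.473 → t=3.095, apex=11.970, x_land=291.867, impact vy=-15.473
  bounce: vy ← 0.88·15.473 = 13.616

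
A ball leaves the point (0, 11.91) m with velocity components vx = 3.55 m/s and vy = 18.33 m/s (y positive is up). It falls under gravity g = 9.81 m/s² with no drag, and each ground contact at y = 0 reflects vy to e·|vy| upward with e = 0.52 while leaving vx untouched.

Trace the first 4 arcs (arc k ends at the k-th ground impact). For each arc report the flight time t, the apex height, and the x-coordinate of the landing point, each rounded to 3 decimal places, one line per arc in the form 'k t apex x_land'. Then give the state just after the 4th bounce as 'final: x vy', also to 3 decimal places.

Arc 1: start y=11.910, vy=18.330 → t=4.301, apex=29.035, x_land=15.270, impact vy=-23.868
  bounce: vy ← 0.52·23.868 = 12.411
Arc 2: start y=0.000, vy=12.411 → t=2.530, apex=7.851, x_land=24.253, impact vy=-12.411
  bounce: vy ← 0.52·12.411 = 6.454
Arc 3: start y=0.000, vy=6.454 → t=1.316, apex=2.123, x_land=28.924, impact vy=-6.454
  bounce: vy ← 0.52·6.454 = 3.356
Arc 4: start y=0.000, vy=3.356 → t=0.684, apex=0.574, x_land=31.353, impact vy=-3.356
  bounce: vy ← 0.52·3.356 = 1.745

1 4.301 29.035 15.270
2 2.530 7.851 24.253
3 1.316 2.123 28.924
4 0.684 0.574 31.353
final: 31.353 1.745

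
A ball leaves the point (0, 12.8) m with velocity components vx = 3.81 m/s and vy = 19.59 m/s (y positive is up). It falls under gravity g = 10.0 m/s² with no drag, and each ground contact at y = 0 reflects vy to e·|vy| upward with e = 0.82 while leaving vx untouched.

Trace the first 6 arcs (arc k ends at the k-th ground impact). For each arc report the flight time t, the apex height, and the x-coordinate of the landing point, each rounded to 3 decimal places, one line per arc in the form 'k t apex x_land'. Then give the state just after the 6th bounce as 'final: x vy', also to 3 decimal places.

1 4.488 31.988 17.101
2 4.148 21.509 32.905
3 3.401 14.463 45.865
4 2.789 9.725 56.492
5 2.287 6.539 65.206
6 1.875 4.397 72.351
final: 72.351 7.689

Arc 1: start y=12.800, vy=19.590 → t=4.488, apex=31.988, x_land=17.101, impact vy=-25.294
  bounce: vy ← 0.82·25.294 = 20.741
Arc 2: start y=0.000, vy=20.741 → t=4.148, apex=21.509, x_land=32.905, impact vy=-20.741
  bounce: vy ← 0.82·20.741 = 17.007
Arc 3: start y=0.000, vy=17.007 → t=3.401, apex=14.463, x_land=45.865, impact vy=-17.007
  bounce: vy ← 0.82·17.007 = 13.946
Arc 4: start y=0.000, vy=13.946 → t=2.789, apex=9.725, x_land=56.492, impact vy=-13.946
  bounce: vy ← 0.82·13.946 = 11.436
Arc 5: start y=0.000, vy=11.436 → t=2.287, apex=6.539, x_land=65.206, impact vy=-11.436
  bounce: vy ← 0.82·11.436 = 9.377
Arc 6: start y=0.000, vy=9.377 → t=1.875, apex=4.397, x_land=72.351, impact vy=-9.377
  bounce: vy ← 0.82·9.377 = 7.689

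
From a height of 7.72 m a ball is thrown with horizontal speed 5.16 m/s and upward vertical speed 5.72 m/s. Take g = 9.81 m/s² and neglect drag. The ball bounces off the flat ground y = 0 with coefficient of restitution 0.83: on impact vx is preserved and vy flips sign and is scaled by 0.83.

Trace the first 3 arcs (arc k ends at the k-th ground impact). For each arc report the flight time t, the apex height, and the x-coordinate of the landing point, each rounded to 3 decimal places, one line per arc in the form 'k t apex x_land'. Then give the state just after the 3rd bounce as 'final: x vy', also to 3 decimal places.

Arc 1: start y=7.720, vy=5.720 → t=1.967, apex=9.388, x_land=10.147, impact vy=-13.571
  bounce: vy ← 0.83·13.571 = 11.264
Arc 2: start y=0.000, vy=11.264 → t=2.296, apex=6.467, x_land=21.997, impact vy=-11.264
  bounce: vy ← 0.83·11.264 = 9.349
Arc 3: start y=0.000, vy=9.349 → t=1.906, apex=4.455, x_land=31.833, impact vy=-9.349
  bounce: vy ← 0.83·9.349 = 7.760

1 1.967 9.388 10.147
2 2.296 6.467 21.997
3 1.906 4.455 31.833
final: 31.833 7.760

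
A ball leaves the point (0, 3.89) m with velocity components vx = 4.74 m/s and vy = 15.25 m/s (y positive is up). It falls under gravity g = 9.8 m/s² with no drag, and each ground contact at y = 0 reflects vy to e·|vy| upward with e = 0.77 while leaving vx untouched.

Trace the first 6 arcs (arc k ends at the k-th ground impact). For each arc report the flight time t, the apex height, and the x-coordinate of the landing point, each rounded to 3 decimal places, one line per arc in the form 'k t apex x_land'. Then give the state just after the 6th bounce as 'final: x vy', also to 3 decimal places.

1 3.349 15.755 15.876
2 2.761 9.341 28.965
3 2.126 5.539 39.044
4 1.637 3.284 46.804
5 1.261 1.947 52.780
6 0.971 1.154 57.381
final: 57.381 3.663

Arc 1: start y=3.890, vy=15.250 → t=3.349, apex=15.755, x_land=15.876, impact vy=-17.573
  bounce: vy ← 0.77·17.573 = 13.531
Arc 2: start y=0.000, vy=13.531 → t=2.761, apex=9.341, x_land=28.965, impact vy=-13.531
  bounce: vy ← 0.77·13.531 = 10.419
Arc 3: start y=0.000, vy=10.419 → t=2.126, apex=5.539, x_land=39.044, impact vy=-10.419
  bounce: vy ← 0.77·10.419 = 8.023
Arc 4: start y=0.000, vy=8.023 → t=1.637, apex=3.284, x_land=46.804, impact vy=-8.023
  bounce: vy ← 0.77·8.023 = 6.177
Arc 5: start y=0.000, vy=6.177 → t=1.261, apex=1.947, x_land=52.780, impact vy=-6.177
  bounce: vy ← 0.77·6.177 = 4.757
Arc 6: start y=0.000, vy=4.757 → t=0.971, apex=1.154, x_land=57.381, impact vy=-4.757
  bounce: vy ← 0.77·4.757 = 3.663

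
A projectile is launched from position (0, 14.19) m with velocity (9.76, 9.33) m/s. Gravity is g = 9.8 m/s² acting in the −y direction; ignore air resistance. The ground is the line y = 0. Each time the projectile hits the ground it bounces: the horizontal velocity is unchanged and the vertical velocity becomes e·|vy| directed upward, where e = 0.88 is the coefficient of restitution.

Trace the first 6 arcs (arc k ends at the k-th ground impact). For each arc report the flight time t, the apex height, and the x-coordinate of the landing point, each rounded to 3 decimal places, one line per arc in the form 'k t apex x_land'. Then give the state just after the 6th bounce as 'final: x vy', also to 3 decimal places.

Arc 1: start y=14.190, vy=9.330 → t=2.902, apex=18.631, x_land=28.323, impact vy=-19.109
  bounce: vy ← 0.88·19.109 = 16.816
Arc 2: start y=0.000, vy=16.816 → t=3.432, apex=14.428, x_land=61.819, impact vy=-16.816
  bounce: vy ← 0.88·16.816 = 14.798
Arc 3: start y=0.000, vy=14.798 → t=3.020, apex=11.173, x_land=91.295, impact vy=-14.798
  bounce: vy ← 0.88·14.798 = 13.023
Arc 4: start y=0.000, vy=13.023 → t=2.658, apex=8.652, x_land=117.234, impact vy=-13.023
  bounce: vy ← 0.88·13.023 = 11.460
Arc 5: start y=0.000, vy=11.460 → t=2.339, apex=6.700, x_land=140.060, impact vy=-11.460
  bounce: vy ← 0.88·11.460 = 10.085
Arc 6: start y=0.000, vy=10.085 → t=2.058, apex=5.189, x_land=160.147, impact vy=-10.085
  bounce: vy ← 0.88·10.085 = 8.875

1 2.902 18.631 28.323
2 3.432 14.428 61.819
3 3.020 11.173 91.295
4 2.658 8.652 117.234
5 2.339 6.700 140.060
6 2.058 5.189 160.147
final: 160.147 8.875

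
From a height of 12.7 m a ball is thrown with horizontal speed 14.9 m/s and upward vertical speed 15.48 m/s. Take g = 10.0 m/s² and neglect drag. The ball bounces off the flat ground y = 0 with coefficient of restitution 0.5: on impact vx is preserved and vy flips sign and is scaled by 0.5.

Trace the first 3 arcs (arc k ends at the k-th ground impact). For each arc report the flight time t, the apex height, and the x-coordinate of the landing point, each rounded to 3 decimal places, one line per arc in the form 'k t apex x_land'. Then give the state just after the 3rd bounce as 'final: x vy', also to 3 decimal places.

Arc 1: start y=12.700, vy=15.480 → t=3.770, apex=24.682, x_land=56.170, impact vy=-22.218
  bounce: vy ← 0.5·22.218 = 11.109
Arc 2: start y=0.000, vy=11.109 → t=2.222, apex=6.170, x_land=89.274, impact vy=-11.109
  bounce: vy ← 0.5·11.109 = 5.554
Arc 3: start y=0.000, vy=5.554 → t=1.111, apex=1.543, x_land=105.826, impact vy=-5.554
  bounce: vy ← 0.5·5.554 = 2.777

1 3.770 24.682 56.170
2 2.222 6.170 89.274
3 1.111 1.543 105.826
final: 105.826 2.777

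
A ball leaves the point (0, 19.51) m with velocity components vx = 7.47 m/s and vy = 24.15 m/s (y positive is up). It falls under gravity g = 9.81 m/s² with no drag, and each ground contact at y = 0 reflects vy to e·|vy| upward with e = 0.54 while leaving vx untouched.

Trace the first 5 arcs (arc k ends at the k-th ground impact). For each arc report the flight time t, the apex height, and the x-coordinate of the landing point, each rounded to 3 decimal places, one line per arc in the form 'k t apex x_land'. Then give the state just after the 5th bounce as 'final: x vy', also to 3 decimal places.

1 5.630 49.236 42.056
2 3.422 14.357 67.617
3 1.848 4.187 81.419
4 0.998 1.221 88.873
5 0.539 0.356 92.897
final: 92.897 1.427

Arc 1: start y=19.510, vy=24.150 → t=5.630, apex=49.236, x_land=42.056, impact vy=-31.081
  bounce: vy ← 0.54·31.081 = 16.784
Arc 2: start y=0.000, vy=16.784 → t=3.422, apex=14.357, x_land=67.617, impact vy=-16.784
  bounce: vy ← 0.54·16.784 = 9.063
Arc 3: start y=0.000, vy=9.063 → t=1.848, apex=4.187, x_land=81.419, impact vy=-9.063
  bounce: vy ← 0.54·9.063 = 4.894
Arc 4: start y=0.000, vy=4.894 → t=0.998, apex=1.221, x_land=88.873, impact vy=-4.894
  bounce: vy ← 0.54·4.894 = 2.643
Arc 5: start y=0.000, vy=2.643 → t=0.539, apex=0.356, x_land=92.897, impact vy=-2.643
  bounce: vy ← 0.54·2.643 = 1.427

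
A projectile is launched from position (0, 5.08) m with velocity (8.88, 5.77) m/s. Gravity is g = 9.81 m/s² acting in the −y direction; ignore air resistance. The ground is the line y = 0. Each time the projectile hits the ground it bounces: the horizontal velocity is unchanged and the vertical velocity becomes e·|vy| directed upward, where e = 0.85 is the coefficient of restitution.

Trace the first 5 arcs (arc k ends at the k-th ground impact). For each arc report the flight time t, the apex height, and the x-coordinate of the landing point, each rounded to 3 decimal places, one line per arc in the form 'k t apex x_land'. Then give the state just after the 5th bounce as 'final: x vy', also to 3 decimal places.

Arc 1: start y=5.080, vy=5.770 → t=1.764, apex=6.777, x_land=15.661, impact vy=-11.531
  bounce: vy ← 0.85·11.531 = 9.801
Arc 2: start y=0.000, vy=9.801 → t=1.998, apex=4.896, x_land=33.405, impact vy=-9.801
  bounce: vy ← 0.85·9.801 = 8.331
Arc 3: start y=0.000, vy=8.331 → t=1.698, apex=3.538, x_land=48.488, impact vy=-8.331
  bounce: vy ← 0.85·8.331 = 7.081
Arc 4: start y=0.000, vy=7.081 → t=1.444, apex=2.556, x_land=61.308, impact vy=-7.081
  bounce: vy ← 0.85·7.081 = 6.019
Arc 5: start y=0.000, vy=6.019 → t=1.227, apex=1.847, x_land=72.205, impact vy=-6.019
  bounce: vy ← 0.85·6.019 = 5.116

1 1.764 6.777 15.661
2 1.998 4.896 33.405
3 1.698 3.538 48.488
4 1.444 2.556 61.308
5 1.227 1.847 72.205
final: 72.205 5.116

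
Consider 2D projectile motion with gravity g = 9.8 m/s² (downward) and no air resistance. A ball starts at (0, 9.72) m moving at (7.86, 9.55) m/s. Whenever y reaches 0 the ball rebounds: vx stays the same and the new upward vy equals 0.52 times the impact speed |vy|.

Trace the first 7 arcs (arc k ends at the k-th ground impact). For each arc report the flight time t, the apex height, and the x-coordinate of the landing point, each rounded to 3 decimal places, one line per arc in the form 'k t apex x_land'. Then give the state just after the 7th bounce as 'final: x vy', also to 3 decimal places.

Arc 1: start y=9.720, vy=9.550 → t=2.687, apex=14.373, x_land=21.121, impact vy=-16.784
  bounce: vy ← 0.52·16.784 = 8.728
Arc 2: start y=0.000, vy=8.728 → t=1.781, apex=3.887, x_land=35.121, impact vy=-8.728
  bounce: vy ← 0.52·8.728 = 4.538
Arc 3: start y=0.000, vy=4.538 → t=0.926, apex=1.051, x_land=42.402, impact vy=-4.538
  bounce: vy ← 0.52·4.538 = 2.360
Arc 4: start y=0.000, vy=2.360 → t=0.482, apex=0.284, x_land=46.187, impact vy=-2.360
  bounce: vy ← 0.52·2.360 = 1.227
Arc 5: start y=0.000, vy=1.227 → t=0.250, apex=0.077, x_land=48.156, impact vy=-1.227
  bounce: vy ← 0.52·1.227 = 0.638
Arc 6: start y=0.000, vy=0.638 → t=0.130, apex=0.021, x_land=49.179, impact vy=-0.638
  bounce: vy ← 0.52·0.638 = 0.332
Arc 7: start y=0.000, vy=0.332 → t=0.068, apex=0.006, x_land=49.712, impact vy=-0.332
  bounce: vy ← 0.52·0.332 = 0.173

1 2.687 14.373 21.121
2 1.781 3.887 35.121
3 0.926 1.051 42.402
4 0.482 0.284 46.187
5 0.250 0.077 48.156
6 0.130 0.021 49.179
7 0.068 0.006 49.712
final: 49.712 0.173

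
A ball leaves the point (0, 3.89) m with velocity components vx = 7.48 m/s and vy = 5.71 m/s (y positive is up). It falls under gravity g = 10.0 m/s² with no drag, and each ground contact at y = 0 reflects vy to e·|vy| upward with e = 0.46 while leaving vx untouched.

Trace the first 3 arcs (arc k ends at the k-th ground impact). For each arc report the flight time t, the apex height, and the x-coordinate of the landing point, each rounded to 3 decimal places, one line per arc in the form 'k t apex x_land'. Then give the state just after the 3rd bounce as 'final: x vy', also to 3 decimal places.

1 1.622 5.520 12.131
2 0.967 1.168 19.361
3 0.445 0.247 22.687
final: 22.687 1.023

Arc 1: start y=3.890, vy=5.710 → t=1.622, apex=5.520, x_land=12.131, impact vy=-10.507
  bounce: vy ← 0.46·10.507 = 4.833
Arc 2: start y=0.000, vy=4.833 → t=0.967, apex=1.168, x_land=19.361, impact vy=-4.833
  bounce: vy ← 0.46·4.833 = 2.223
Arc 3: start y=0.000, vy=2.223 → t=0.445, apex=0.247, x_land=22.687, impact vy=-2.223
  bounce: vy ← 0.46·2.223 = 1.023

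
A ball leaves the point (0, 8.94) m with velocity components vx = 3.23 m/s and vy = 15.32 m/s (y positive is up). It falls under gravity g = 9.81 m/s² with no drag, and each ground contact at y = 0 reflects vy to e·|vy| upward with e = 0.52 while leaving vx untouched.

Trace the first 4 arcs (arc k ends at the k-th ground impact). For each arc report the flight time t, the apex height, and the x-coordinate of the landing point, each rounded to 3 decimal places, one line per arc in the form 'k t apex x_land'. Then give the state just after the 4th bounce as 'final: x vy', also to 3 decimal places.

Arc 1: start y=8.940, vy=15.320 → t=3.626, apex=20.902, x_land=11.712, impact vy=-20.251
  bounce: vy ← 0.52·20.251 = 10.531
Arc 2: start y=0.000, vy=10.531 → t=2.147, apex=5.652, x_land=18.646, impact vy=-10.531
  bounce: vy ← 0.52·10.531 = 5.476
Arc 3: start y=0.000, vy=5.476 → t=1.116, apex=1.528, x_land=22.252, impact vy=-5.476
  bounce: vy ← 0.52·5.476 = 2.847
Arc 4: start y=0.000, vy=2.847 → t=0.581, apex=0.413, x_land=24.127, impact vy=-2.847
  bounce: vy ← 0.52·2.847 = 1.481

1 3.626 20.902 11.712
2 2.147 5.652 18.646
3 1.116 1.528 22.252
4 0.581 0.413 24.127
final: 24.127 1.481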